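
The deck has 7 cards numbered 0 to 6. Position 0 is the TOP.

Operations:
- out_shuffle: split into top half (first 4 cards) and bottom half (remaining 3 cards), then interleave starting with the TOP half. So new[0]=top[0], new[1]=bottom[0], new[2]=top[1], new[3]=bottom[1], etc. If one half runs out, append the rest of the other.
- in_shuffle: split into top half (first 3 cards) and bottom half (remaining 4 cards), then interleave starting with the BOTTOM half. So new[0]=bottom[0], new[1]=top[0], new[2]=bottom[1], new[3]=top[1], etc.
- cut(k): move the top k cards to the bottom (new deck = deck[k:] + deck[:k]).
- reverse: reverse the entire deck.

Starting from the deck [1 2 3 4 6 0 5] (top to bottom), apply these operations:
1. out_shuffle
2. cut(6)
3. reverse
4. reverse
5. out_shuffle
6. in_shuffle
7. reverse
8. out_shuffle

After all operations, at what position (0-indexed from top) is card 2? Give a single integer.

Answer: 0

Derivation:
After op 1 (out_shuffle): [1 6 2 0 3 5 4]
After op 2 (cut(6)): [4 1 6 2 0 3 5]
After op 3 (reverse): [5 3 0 2 6 1 4]
After op 4 (reverse): [4 1 6 2 0 3 5]
After op 5 (out_shuffle): [4 0 1 3 6 5 2]
After op 6 (in_shuffle): [3 4 6 0 5 1 2]
After op 7 (reverse): [2 1 5 0 6 4 3]
After op 8 (out_shuffle): [2 6 1 4 5 3 0]
Card 2 is at position 0.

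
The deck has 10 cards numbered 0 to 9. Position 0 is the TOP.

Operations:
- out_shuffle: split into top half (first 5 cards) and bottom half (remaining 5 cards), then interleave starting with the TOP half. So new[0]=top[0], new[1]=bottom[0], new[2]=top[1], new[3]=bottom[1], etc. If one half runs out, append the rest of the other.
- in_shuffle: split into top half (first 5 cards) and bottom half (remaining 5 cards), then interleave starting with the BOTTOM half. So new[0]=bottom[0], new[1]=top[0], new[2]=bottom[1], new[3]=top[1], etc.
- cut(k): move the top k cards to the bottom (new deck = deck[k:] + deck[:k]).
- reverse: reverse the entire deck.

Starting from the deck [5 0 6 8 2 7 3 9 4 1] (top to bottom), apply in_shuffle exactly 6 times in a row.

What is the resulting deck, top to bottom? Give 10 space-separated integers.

Answer: 2 1 8 4 6 9 0 3 5 7

Derivation:
After op 1 (in_shuffle): [7 5 3 0 9 6 4 8 1 2]
After op 2 (in_shuffle): [6 7 4 5 8 3 1 0 2 9]
After op 3 (in_shuffle): [3 6 1 7 0 4 2 5 9 8]
After op 4 (in_shuffle): [4 3 2 6 5 1 9 7 8 0]
After op 5 (in_shuffle): [1 4 9 3 7 2 8 6 0 5]
After op 6 (in_shuffle): [2 1 8 4 6 9 0 3 5 7]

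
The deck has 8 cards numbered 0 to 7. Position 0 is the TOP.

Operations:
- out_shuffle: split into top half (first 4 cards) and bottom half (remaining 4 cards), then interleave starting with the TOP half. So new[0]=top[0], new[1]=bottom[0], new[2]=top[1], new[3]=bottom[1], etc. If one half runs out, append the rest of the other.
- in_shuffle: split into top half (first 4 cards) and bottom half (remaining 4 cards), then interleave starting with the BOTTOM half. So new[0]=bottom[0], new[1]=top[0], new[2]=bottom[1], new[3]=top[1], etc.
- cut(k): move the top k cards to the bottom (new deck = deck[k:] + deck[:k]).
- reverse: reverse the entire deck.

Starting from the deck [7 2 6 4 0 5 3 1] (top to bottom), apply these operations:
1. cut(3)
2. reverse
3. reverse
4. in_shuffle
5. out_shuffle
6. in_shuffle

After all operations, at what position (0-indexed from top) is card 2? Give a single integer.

Answer: 3

Derivation:
After op 1 (cut(3)): [4 0 5 3 1 7 2 6]
After op 2 (reverse): [6 2 7 1 3 5 0 4]
After op 3 (reverse): [4 0 5 3 1 7 2 6]
After op 4 (in_shuffle): [1 4 7 0 2 5 6 3]
After op 5 (out_shuffle): [1 2 4 5 7 6 0 3]
After op 6 (in_shuffle): [7 1 6 2 0 4 3 5]
Card 2 is at position 3.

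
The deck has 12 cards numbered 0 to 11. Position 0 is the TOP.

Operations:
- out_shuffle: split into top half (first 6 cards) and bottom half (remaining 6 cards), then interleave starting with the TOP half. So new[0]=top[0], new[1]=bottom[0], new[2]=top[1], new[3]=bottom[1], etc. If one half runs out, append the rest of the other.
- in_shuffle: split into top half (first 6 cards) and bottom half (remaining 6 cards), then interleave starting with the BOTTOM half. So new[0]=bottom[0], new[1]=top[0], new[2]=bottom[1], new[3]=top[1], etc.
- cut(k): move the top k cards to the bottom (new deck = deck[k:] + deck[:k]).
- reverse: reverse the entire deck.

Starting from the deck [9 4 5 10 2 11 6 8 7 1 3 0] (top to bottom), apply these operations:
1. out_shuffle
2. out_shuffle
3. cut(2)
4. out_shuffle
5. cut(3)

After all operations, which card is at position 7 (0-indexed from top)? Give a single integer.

Answer: 3

Derivation:
After op 1 (out_shuffle): [9 6 4 8 5 7 10 1 2 3 11 0]
After op 2 (out_shuffle): [9 10 6 1 4 2 8 3 5 11 7 0]
After op 3 (cut(2)): [6 1 4 2 8 3 5 11 7 0 9 10]
After op 4 (out_shuffle): [6 5 1 11 4 7 2 0 8 9 3 10]
After op 5 (cut(3)): [11 4 7 2 0 8 9 3 10 6 5 1]
Position 7: card 3.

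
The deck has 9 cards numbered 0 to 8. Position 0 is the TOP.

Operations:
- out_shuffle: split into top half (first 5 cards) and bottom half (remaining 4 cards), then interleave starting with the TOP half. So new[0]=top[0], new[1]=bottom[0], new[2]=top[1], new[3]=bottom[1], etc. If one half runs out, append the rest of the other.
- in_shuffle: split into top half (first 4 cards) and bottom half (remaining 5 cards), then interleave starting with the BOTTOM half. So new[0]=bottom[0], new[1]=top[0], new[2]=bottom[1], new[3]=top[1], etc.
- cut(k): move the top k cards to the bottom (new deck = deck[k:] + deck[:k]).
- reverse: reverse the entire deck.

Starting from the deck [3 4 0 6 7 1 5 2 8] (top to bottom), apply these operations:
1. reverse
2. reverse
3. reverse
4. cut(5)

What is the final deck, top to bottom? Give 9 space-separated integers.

Answer: 6 0 4 3 8 2 5 1 7

Derivation:
After op 1 (reverse): [8 2 5 1 7 6 0 4 3]
After op 2 (reverse): [3 4 0 6 7 1 5 2 8]
After op 3 (reverse): [8 2 5 1 7 6 0 4 3]
After op 4 (cut(5)): [6 0 4 3 8 2 5 1 7]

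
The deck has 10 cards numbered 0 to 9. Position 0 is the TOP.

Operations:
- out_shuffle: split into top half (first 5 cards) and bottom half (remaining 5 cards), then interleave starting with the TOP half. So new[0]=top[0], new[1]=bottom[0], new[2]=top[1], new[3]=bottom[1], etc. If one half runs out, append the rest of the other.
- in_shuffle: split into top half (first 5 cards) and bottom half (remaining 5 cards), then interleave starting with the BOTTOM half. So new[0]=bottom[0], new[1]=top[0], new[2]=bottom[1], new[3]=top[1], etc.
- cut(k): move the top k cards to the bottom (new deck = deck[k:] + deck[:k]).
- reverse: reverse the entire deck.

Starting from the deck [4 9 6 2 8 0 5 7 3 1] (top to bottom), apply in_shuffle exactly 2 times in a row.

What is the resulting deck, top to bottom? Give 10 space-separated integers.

Answer: 6 0 3 4 2 5 1 9 8 7

Derivation:
After op 1 (in_shuffle): [0 4 5 9 7 6 3 2 1 8]
After op 2 (in_shuffle): [6 0 3 4 2 5 1 9 8 7]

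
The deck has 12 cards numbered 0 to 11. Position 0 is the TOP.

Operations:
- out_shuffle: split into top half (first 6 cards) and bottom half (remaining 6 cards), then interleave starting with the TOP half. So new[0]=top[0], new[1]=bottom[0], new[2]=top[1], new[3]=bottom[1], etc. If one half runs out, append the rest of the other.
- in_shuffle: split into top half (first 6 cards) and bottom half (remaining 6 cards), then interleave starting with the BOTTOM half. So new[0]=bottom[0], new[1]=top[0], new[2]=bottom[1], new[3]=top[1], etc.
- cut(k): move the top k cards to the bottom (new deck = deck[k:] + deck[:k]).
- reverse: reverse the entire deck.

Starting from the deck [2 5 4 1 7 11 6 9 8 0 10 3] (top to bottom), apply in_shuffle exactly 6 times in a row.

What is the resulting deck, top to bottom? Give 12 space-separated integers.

Answer: 3 10 0 8 9 6 11 7 1 4 5 2

Derivation:
After op 1 (in_shuffle): [6 2 9 5 8 4 0 1 10 7 3 11]
After op 2 (in_shuffle): [0 6 1 2 10 9 7 5 3 8 11 4]
After op 3 (in_shuffle): [7 0 5 6 3 1 8 2 11 10 4 9]
After op 4 (in_shuffle): [8 7 2 0 11 5 10 6 4 3 9 1]
After op 5 (in_shuffle): [10 8 6 7 4 2 3 0 9 11 1 5]
After op 6 (in_shuffle): [3 10 0 8 9 6 11 7 1 4 5 2]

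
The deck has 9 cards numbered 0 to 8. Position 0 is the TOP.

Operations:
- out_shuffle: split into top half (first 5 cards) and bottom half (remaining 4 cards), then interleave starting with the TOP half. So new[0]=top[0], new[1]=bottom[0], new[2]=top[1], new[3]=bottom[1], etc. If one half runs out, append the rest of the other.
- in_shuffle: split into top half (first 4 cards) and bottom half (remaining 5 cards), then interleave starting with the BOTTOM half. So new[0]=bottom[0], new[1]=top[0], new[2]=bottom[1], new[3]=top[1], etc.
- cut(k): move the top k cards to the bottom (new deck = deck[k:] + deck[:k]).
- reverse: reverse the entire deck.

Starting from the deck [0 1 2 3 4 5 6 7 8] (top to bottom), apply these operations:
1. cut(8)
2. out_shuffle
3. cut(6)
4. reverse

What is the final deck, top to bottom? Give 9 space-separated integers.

After op 1 (cut(8)): [8 0 1 2 3 4 5 6 7]
After op 2 (out_shuffle): [8 4 0 5 1 6 2 7 3]
After op 3 (cut(6)): [2 7 3 8 4 0 5 1 6]
After op 4 (reverse): [6 1 5 0 4 8 3 7 2]

Answer: 6 1 5 0 4 8 3 7 2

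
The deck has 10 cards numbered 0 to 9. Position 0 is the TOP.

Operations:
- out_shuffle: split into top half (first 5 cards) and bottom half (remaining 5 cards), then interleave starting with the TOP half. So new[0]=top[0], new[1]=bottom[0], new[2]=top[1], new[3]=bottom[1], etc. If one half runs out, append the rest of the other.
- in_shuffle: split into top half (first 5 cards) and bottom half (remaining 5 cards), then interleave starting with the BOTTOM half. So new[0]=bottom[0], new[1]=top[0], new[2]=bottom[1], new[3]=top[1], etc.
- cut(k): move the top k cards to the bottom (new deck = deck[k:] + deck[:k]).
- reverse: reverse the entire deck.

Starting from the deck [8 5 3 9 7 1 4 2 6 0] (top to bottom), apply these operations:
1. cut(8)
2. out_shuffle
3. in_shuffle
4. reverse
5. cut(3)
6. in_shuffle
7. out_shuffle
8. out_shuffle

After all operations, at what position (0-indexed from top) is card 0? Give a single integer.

Answer: 3

Derivation:
After op 1 (cut(8)): [6 0 8 5 3 9 7 1 4 2]
After op 2 (out_shuffle): [6 9 0 7 8 1 5 4 3 2]
After op 3 (in_shuffle): [1 6 5 9 4 0 3 7 2 8]
After op 4 (reverse): [8 2 7 3 0 4 9 5 6 1]
After op 5 (cut(3)): [3 0 4 9 5 6 1 8 2 7]
After op 6 (in_shuffle): [6 3 1 0 8 4 2 9 7 5]
After op 7 (out_shuffle): [6 4 3 2 1 9 0 7 8 5]
After op 8 (out_shuffle): [6 9 4 0 3 7 2 8 1 5]
Card 0 is at position 3.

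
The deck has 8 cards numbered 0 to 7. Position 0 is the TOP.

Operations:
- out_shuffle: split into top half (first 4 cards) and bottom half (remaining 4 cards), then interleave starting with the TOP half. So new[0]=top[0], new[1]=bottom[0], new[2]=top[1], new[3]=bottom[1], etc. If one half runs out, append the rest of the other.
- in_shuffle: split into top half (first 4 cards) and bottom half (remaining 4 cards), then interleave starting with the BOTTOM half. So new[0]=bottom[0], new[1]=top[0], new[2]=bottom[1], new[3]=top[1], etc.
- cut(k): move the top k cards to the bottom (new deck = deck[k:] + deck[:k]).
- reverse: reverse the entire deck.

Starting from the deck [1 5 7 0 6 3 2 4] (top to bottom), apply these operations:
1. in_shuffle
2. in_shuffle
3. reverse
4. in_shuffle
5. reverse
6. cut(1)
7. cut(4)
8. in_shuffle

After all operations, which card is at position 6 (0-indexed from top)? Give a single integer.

Answer: 0

Derivation:
After op 1 (in_shuffle): [6 1 3 5 2 7 4 0]
After op 2 (in_shuffle): [2 6 7 1 4 3 0 5]
After op 3 (reverse): [5 0 3 4 1 7 6 2]
After op 4 (in_shuffle): [1 5 7 0 6 3 2 4]
After op 5 (reverse): [4 2 3 6 0 7 5 1]
After op 6 (cut(1)): [2 3 6 0 7 5 1 4]
After op 7 (cut(4)): [7 5 1 4 2 3 6 0]
After op 8 (in_shuffle): [2 7 3 5 6 1 0 4]
Position 6: card 0.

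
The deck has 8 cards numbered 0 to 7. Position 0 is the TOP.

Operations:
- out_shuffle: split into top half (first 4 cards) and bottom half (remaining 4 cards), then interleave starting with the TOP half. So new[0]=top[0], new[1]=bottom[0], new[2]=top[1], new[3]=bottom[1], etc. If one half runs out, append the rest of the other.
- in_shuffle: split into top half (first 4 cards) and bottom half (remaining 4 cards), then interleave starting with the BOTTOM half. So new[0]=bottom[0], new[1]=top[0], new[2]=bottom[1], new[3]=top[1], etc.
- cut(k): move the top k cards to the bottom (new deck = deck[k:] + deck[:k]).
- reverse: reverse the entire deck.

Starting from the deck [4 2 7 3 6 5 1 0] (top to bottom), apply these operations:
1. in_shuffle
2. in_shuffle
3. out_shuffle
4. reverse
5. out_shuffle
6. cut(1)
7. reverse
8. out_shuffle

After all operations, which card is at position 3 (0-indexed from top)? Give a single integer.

After op 1 (in_shuffle): [6 4 5 2 1 7 0 3]
After op 2 (in_shuffle): [1 6 7 4 0 5 3 2]
After op 3 (out_shuffle): [1 0 6 5 7 3 4 2]
After op 4 (reverse): [2 4 3 7 5 6 0 1]
After op 5 (out_shuffle): [2 5 4 6 3 0 7 1]
After op 6 (cut(1)): [5 4 6 3 0 7 1 2]
After op 7 (reverse): [2 1 7 0 3 6 4 5]
After op 8 (out_shuffle): [2 3 1 6 7 4 0 5]
Position 3: card 6.

Answer: 6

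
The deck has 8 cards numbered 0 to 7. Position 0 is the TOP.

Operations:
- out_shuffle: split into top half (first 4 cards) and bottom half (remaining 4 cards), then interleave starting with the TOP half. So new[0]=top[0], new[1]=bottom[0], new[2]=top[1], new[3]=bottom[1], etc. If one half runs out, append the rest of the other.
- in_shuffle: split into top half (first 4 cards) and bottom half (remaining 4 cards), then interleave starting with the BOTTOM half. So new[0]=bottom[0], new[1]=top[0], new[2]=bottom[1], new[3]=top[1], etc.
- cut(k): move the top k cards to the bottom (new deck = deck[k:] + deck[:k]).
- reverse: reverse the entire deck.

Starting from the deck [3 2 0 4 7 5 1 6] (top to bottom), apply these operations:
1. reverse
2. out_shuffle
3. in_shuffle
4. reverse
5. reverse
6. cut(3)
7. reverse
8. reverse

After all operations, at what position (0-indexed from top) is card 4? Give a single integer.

Answer: 0

Derivation:
After op 1 (reverse): [6 1 5 7 4 0 2 3]
After op 2 (out_shuffle): [6 4 1 0 5 2 7 3]
After op 3 (in_shuffle): [5 6 2 4 7 1 3 0]
After op 4 (reverse): [0 3 1 7 4 2 6 5]
After op 5 (reverse): [5 6 2 4 7 1 3 0]
After op 6 (cut(3)): [4 7 1 3 0 5 6 2]
After op 7 (reverse): [2 6 5 0 3 1 7 4]
After op 8 (reverse): [4 7 1 3 0 5 6 2]
Card 4 is at position 0.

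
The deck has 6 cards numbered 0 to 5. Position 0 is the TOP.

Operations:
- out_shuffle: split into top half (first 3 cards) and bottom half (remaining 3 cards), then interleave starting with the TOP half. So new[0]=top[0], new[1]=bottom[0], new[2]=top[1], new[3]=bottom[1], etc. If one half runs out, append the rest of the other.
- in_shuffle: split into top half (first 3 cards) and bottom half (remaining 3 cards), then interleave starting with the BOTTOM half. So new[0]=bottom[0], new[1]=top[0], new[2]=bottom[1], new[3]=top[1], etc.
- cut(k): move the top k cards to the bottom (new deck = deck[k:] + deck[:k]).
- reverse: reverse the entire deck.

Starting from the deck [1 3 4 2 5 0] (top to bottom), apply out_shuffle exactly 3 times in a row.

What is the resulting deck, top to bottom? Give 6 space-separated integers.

After op 1 (out_shuffle): [1 2 3 5 4 0]
After op 2 (out_shuffle): [1 5 2 4 3 0]
After op 3 (out_shuffle): [1 4 5 3 2 0]

Answer: 1 4 5 3 2 0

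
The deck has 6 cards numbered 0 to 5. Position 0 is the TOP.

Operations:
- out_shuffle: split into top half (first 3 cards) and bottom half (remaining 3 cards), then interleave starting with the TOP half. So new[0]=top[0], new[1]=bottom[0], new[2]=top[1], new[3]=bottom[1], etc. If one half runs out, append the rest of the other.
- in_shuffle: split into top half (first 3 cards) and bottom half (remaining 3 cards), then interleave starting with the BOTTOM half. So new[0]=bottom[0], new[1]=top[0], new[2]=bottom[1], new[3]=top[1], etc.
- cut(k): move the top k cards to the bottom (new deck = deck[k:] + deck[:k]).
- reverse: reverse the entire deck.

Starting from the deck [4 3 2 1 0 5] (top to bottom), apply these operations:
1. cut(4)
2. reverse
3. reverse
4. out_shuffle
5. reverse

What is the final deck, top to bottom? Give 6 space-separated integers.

Answer: 1 4 2 5 3 0

Derivation:
After op 1 (cut(4)): [0 5 4 3 2 1]
After op 2 (reverse): [1 2 3 4 5 0]
After op 3 (reverse): [0 5 4 3 2 1]
After op 4 (out_shuffle): [0 3 5 2 4 1]
After op 5 (reverse): [1 4 2 5 3 0]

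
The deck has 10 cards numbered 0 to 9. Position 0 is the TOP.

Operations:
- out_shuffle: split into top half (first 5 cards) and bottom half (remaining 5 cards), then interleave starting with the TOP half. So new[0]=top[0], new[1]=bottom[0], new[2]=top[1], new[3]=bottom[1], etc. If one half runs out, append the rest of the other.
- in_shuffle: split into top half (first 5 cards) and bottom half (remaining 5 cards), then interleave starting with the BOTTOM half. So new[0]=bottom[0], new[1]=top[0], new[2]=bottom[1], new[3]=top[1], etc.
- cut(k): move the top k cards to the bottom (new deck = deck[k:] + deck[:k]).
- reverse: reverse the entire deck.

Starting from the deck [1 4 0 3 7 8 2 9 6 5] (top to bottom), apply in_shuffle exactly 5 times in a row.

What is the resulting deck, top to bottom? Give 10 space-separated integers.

After op 1 (in_shuffle): [8 1 2 4 9 0 6 3 5 7]
After op 2 (in_shuffle): [0 8 6 1 3 2 5 4 7 9]
After op 3 (in_shuffle): [2 0 5 8 4 6 7 1 9 3]
After op 4 (in_shuffle): [6 2 7 0 1 5 9 8 3 4]
After op 5 (in_shuffle): [5 6 9 2 8 7 3 0 4 1]

Answer: 5 6 9 2 8 7 3 0 4 1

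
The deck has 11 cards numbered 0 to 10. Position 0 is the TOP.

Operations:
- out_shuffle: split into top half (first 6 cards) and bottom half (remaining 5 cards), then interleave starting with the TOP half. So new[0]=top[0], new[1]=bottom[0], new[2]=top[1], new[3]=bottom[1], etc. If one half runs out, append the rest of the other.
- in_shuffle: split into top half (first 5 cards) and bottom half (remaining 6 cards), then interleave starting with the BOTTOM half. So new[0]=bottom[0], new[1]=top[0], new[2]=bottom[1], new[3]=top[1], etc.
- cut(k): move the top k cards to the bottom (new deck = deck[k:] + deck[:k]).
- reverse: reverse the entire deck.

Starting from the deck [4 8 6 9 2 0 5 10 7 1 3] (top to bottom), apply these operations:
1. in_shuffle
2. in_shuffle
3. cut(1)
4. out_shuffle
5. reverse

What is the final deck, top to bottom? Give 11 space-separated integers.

Answer: 1 6 5 3 9 10 4 2 7 8 0

Derivation:
After op 1 (in_shuffle): [0 4 5 8 10 6 7 9 1 2 3]
After op 2 (in_shuffle): [6 0 7 4 9 5 1 8 2 10 3]
After op 3 (cut(1)): [0 7 4 9 5 1 8 2 10 3 6]
After op 4 (out_shuffle): [0 8 7 2 4 10 9 3 5 6 1]
After op 5 (reverse): [1 6 5 3 9 10 4 2 7 8 0]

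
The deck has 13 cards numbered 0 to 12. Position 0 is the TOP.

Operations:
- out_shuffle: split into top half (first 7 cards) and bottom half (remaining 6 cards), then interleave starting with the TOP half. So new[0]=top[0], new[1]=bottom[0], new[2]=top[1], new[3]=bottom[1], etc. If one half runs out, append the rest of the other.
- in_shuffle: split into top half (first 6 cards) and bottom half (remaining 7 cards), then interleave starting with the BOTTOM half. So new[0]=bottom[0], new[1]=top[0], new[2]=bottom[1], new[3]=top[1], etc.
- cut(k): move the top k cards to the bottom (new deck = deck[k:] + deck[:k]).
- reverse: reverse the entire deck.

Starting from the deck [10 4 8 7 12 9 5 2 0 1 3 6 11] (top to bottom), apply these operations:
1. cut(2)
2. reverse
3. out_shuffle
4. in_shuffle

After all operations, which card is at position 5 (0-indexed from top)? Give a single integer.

Answer: 10

Derivation:
After op 1 (cut(2)): [8 7 12 9 5 2 0 1 3 6 11 10 4]
After op 2 (reverse): [4 10 11 6 3 1 0 2 5 9 12 7 8]
After op 3 (out_shuffle): [4 2 10 5 11 9 6 12 3 7 1 8 0]
After op 4 (in_shuffle): [6 4 12 2 3 10 7 5 1 11 8 9 0]
Position 5: card 10.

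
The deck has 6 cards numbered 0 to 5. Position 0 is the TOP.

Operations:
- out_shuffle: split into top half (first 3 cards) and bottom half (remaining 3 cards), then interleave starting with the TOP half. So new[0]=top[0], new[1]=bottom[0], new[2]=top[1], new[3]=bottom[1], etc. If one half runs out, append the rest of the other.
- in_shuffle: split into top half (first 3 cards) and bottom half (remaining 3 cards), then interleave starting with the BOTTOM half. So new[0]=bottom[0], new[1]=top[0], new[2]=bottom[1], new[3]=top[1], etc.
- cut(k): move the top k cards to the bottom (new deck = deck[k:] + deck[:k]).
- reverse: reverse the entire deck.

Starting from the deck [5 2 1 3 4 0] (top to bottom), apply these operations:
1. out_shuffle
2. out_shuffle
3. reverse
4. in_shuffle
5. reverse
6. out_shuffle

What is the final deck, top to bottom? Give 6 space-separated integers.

After op 1 (out_shuffle): [5 3 2 4 1 0]
After op 2 (out_shuffle): [5 4 3 1 2 0]
After op 3 (reverse): [0 2 1 3 4 5]
After op 4 (in_shuffle): [3 0 4 2 5 1]
After op 5 (reverse): [1 5 2 4 0 3]
After op 6 (out_shuffle): [1 4 5 0 2 3]

Answer: 1 4 5 0 2 3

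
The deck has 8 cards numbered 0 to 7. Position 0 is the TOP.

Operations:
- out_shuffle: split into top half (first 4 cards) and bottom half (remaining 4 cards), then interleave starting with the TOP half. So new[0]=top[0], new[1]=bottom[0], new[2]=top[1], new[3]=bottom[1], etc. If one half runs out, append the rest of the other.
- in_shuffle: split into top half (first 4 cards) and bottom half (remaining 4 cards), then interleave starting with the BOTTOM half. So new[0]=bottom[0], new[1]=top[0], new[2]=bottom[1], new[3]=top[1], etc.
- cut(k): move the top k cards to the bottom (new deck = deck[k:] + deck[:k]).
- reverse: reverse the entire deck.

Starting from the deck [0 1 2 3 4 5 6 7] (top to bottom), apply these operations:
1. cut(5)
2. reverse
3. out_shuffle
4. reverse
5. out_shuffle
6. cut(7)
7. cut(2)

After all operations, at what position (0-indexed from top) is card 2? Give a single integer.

Answer: 5

Derivation:
After op 1 (cut(5)): [5 6 7 0 1 2 3 4]
After op 2 (reverse): [4 3 2 1 0 7 6 5]
After op 3 (out_shuffle): [4 0 3 7 2 6 1 5]
After op 4 (reverse): [5 1 6 2 7 3 0 4]
After op 5 (out_shuffle): [5 7 1 3 6 0 2 4]
After op 6 (cut(7)): [4 5 7 1 3 6 0 2]
After op 7 (cut(2)): [7 1 3 6 0 2 4 5]
Card 2 is at position 5.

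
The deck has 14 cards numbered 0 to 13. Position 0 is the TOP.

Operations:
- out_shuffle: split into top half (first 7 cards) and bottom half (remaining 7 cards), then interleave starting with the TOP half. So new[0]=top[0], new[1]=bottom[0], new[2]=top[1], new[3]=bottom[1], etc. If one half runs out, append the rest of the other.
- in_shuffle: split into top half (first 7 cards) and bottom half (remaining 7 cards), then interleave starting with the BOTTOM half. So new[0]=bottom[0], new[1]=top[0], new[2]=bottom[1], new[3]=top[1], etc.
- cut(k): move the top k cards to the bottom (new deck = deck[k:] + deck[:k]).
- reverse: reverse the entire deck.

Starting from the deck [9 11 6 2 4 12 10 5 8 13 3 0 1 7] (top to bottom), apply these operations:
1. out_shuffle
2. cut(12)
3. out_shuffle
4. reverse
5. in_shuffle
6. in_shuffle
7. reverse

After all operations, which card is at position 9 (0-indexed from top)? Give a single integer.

Answer: 0

Derivation:
After op 1 (out_shuffle): [9 5 11 8 6 13 2 3 4 0 12 1 10 7]
After op 2 (cut(12)): [10 7 9 5 11 8 6 13 2 3 4 0 12 1]
After op 3 (out_shuffle): [10 13 7 2 9 3 5 4 11 0 8 12 6 1]
After op 4 (reverse): [1 6 12 8 0 11 4 5 3 9 2 7 13 10]
After op 5 (in_shuffle): [5 1 3 6 9 12 2 8 7 0 13 11 10 4]
After op 6 (in_shuffle): [8 5 7 1 0 3 13 6 11 9 10 12 4 2]
After op 7 (reverse): [2 4 12 10 9 11 6 13 3 0 1 7 5 8]
Position 9: card 0.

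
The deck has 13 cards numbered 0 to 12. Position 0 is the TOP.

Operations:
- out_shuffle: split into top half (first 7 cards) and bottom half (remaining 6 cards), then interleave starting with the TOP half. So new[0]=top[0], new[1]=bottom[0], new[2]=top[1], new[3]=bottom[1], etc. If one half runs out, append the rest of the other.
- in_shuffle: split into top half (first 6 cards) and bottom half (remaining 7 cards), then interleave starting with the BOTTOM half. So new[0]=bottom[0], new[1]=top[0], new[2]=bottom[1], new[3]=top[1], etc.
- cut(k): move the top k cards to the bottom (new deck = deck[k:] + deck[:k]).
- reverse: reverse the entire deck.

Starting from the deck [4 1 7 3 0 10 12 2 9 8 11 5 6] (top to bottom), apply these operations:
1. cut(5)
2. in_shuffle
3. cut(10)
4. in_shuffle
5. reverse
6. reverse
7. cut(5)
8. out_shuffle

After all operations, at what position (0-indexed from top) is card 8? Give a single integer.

After op 1 (cut(5)): [10 12 2 9 8 11 5 6 4 1 7 3 0]
After op 2 (in_shuffle): [5 10 6 12 4 2 1 9 7 8 3 11 0]
After op 3 (cut(10)): [3 11 0 5 10 6 12 4 2 1 9 7 8]
After op 4 (in_shuffle): [12 3 4 11 2 0 1 5 9 10 7 6 8]
After op 5 (reverse): [8 6 7 10 9 5 1 0 2 11 4 3 12]
After op 6 (reverse): [12 3 4 11 2 0 1 5 9 10 7 6 8]
After op 7 (cut(5)): [0 1 5 9 10 7 6 8 12 3 4 11 2]
After op 8 (out_shuffle): [0 8 1 12 5 3 9 4 10 11 7 2 6]
Card 8 is at position 1.

Answer: 1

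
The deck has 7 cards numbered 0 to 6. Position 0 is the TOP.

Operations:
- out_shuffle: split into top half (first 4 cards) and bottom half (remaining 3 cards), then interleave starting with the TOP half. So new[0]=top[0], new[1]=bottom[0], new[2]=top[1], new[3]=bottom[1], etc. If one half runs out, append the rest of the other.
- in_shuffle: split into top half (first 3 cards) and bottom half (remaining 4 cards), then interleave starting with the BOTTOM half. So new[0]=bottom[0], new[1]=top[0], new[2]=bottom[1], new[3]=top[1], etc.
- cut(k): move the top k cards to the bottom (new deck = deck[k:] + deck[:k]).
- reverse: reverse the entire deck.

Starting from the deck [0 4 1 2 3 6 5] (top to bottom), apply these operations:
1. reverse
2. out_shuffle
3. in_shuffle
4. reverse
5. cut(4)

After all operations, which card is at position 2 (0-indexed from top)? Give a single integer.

After op 1 (reverse): [5 6 3 2 1 4 0]
After op 2 (out_shuffle): [5 1 6 4 3 0 2]
After op 3 (in_shuffle): [4 5 3 1 0 6 2]
After op 4 (reverse): [2 6 0 1 3 5 4]
After op 5 (cut(4)): [3 5 4 2 6 0 1]
Position 2: card 4.

Answer: 4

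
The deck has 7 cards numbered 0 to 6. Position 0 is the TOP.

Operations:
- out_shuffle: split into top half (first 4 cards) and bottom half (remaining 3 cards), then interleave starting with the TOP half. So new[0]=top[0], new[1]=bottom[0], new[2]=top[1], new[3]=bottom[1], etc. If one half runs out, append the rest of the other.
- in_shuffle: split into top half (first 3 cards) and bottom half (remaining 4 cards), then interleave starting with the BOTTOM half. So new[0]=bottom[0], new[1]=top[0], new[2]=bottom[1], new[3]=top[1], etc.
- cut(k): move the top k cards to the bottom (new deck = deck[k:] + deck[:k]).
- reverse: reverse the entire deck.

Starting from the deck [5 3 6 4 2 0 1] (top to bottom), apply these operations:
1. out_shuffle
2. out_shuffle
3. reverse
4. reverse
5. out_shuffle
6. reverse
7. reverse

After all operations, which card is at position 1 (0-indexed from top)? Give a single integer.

After op 1 (out_shuffle): [5 2 3 0 6 1 4]
After op 2 (out_shuffle): [5 6 2 1 3 4 0]
After op 3 (reverse): [0 4 3 1 2 6 5]
After op 4 (reverse): [5 6 2 1 3 4 0]
After op 5 (out_shuffle): [5 3 6 4 2 0 1]
After op 6 (reverse): [1 0 2 4 6 3 5]
After op 7 (reverse): [5 3 6 4 2 0 1]
Position 1: card 3.

Answer: 3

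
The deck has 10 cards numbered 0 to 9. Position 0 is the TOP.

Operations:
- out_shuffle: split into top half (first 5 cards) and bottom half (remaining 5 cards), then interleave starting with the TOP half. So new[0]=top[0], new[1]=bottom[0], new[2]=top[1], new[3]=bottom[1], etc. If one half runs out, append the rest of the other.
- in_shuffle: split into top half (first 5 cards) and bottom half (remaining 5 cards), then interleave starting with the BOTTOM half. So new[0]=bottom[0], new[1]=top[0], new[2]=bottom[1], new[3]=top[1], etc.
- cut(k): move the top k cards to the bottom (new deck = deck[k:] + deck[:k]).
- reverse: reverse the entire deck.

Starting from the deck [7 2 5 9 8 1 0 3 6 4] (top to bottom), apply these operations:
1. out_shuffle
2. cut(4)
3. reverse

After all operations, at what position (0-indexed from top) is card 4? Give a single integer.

After op 1 (out_shuffle): [7 1 2 0 5 3 9 6 8 4]
After op 2 (cut(4)): [5 3 9 6 8 4 7 1 2 0]
After op 3 (reverse): [0 2 1 7 4 8 6 9 3 5]
Card 4 is at position 4.

Answer: 4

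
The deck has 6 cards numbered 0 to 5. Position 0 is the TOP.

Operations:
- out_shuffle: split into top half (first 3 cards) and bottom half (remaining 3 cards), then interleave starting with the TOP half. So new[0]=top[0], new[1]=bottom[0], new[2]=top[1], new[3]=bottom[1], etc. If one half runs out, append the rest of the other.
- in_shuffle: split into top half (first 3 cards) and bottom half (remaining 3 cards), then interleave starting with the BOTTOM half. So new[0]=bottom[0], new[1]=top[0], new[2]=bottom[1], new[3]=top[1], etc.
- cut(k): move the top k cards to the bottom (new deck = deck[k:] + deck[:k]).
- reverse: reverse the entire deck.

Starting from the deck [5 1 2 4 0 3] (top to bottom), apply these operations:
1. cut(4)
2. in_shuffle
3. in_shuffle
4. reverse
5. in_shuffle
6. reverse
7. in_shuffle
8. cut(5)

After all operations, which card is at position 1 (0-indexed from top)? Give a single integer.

After op 1 (cut(4)): [0 3 5 1 2 4]
After op 2 (in_shuffle): [1 0 2 3 4 5]
After op 3 (in_shuffle): [3 1 4 0 5 2]
After op 4 (reverse): [2 5 0 4 1 3]
After op 5 (in_shuffle): [4 2 1 5 3 0]
After op 6 (reverse): [0 3 5 1 2 4]
After op 7 (in_shuffle): [1 0 2 3 4 5]
After op 8 (cut(5)): [5 1 0 2 3 4]
Position 1: card 1.

Answer: 1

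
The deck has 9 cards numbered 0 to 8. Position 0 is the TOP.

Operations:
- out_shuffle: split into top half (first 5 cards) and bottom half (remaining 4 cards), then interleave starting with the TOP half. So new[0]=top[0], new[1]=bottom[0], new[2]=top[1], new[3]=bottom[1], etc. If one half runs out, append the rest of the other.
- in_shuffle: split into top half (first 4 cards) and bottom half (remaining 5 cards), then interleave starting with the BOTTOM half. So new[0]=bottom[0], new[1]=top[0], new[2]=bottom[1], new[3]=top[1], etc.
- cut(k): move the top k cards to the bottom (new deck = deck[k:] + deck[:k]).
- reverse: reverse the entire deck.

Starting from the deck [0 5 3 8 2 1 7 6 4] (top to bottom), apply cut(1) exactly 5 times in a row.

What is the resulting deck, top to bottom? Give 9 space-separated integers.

After op 1 (cut(1)): [5 3 8 2 1 7 6 4 0]
After op 2 (cut(1)): [3 8 2 1 7 6 4 0 5]
After op 3 (cut(1)): [8 2 1 7 6 4 0 5 3]
After op 4 (cut(1)): [2 1 7 6 4 0 5 3 8]
After op 5 (cut(1)): [1 7 6 4 0 5 3 8 2]

Answer: 1 7 6 4 0 5 3 8 2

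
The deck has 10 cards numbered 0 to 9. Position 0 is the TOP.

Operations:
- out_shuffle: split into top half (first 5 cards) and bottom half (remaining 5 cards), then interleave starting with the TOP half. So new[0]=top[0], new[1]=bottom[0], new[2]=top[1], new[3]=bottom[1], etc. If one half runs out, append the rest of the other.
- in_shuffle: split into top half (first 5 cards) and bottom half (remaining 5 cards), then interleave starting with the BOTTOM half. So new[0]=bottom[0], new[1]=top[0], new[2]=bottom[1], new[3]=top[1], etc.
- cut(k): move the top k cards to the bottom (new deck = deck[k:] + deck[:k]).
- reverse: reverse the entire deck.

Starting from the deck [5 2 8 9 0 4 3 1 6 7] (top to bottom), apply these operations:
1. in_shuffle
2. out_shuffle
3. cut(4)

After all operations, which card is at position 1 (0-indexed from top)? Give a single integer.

Answer: 9

Derivation:
After op 1 (in_shuffle): [4 5 3 2 1 8 6 9 7 0]
After op 2 (out_shuffle): [4 8 5 6 3 9 2 7 1 0]
After op 3 (cut(4)): [3 9 2 7 1 0 4 8 5 6]
Position 1: card 9.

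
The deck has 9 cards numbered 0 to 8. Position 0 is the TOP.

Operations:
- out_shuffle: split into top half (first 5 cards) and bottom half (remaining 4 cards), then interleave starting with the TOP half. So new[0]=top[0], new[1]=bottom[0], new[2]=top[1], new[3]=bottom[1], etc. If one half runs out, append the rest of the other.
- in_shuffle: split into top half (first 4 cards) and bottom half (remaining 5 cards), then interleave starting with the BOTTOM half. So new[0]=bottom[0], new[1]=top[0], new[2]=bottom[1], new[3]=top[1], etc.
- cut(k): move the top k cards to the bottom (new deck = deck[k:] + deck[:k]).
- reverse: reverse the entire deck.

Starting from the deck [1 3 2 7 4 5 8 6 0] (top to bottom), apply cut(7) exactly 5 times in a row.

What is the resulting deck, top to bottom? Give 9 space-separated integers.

Answer: 0 1 3 2 7 4 5 8 6

Derivation:
After op 1 (cut(7)): [6 0 1 3 2 7 4 5 8]
After op 2 (cut(7)): [5 8 6 0 1 3 2 7 4]
After op 3 (cut(7)): [7 4 5 8 6 0 1 3 2]
After op 4 (cut(7)): [3 2 7 4 5 8 6 0 1]
After op 5 (cut(7)): [0 1 3 2 7 4 5 8 6]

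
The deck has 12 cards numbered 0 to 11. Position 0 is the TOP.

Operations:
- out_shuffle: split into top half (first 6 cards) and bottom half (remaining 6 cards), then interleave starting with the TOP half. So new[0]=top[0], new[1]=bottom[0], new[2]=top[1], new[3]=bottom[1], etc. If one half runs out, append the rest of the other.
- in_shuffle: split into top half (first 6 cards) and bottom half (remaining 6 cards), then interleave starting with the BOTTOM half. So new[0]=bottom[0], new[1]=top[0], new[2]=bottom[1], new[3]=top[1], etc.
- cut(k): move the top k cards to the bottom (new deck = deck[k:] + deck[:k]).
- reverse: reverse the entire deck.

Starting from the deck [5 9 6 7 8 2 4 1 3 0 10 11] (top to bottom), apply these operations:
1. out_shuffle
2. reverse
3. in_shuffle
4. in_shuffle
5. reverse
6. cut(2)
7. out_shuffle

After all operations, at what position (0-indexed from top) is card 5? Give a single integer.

Answer: 2

Derivation:
After op 1 (out_shuffle): [5 4 9 1 6 3 7 0 8 10 2 11]
After op 2 (reverse): [11 2 10 8 0 7 3 6 1 9 4 5]
After op 3 (in_shuffle): [3 11 6 2 1 10 9 8 4 0 5 7]
After op 4 (in_shuffle): [9 3 8 11 4 6 0 2 5 1 7 10]
After op 5 (reverse): [10 7 1 5 2 0 6 4 11 8 3 9]
After op 6 (cut(2)): [1 5 2 0 6 4 11 8 3 9 10 7]
After op 7 (out_shuffle): [1 11 5 8 2 3 0 9 6 10 4 7]
Card 5 is at position 2.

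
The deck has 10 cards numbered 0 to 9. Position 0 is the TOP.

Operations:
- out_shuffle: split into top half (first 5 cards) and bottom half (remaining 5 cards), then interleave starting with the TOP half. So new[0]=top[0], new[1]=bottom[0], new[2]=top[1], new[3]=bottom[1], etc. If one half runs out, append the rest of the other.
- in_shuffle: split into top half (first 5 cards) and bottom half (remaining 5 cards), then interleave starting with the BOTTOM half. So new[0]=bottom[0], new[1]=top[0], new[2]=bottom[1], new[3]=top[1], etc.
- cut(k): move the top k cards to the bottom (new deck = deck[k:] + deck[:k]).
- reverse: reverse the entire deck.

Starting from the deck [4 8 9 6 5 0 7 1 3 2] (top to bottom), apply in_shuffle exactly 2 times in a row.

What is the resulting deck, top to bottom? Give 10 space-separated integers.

Answer: 9 0 3 4 6 7 2 8 5 1

Derivation:
After op 1 (in_shuffle): [0 4 7 8 1 9 3 6 2 5]
After op 2 (in_shuffle): [9 0 3 4 6 7 2 8 5 1]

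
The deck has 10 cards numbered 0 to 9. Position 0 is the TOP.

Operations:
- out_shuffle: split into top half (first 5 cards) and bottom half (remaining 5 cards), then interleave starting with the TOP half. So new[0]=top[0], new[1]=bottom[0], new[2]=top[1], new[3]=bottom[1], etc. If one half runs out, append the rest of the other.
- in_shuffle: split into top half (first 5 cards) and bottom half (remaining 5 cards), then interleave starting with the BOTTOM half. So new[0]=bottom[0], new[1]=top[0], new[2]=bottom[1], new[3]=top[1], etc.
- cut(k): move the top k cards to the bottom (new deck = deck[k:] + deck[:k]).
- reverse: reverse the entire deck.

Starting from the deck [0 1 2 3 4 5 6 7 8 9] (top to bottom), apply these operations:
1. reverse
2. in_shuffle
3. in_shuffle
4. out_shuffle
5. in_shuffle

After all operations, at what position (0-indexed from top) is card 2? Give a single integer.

Answer: 8

Derivation:
After op 1 (reverse): [9 8 7 6 5 4 3 2 1 0]
After op 2 (in_shuffle): [4 9 3 8 2 7 1 6 0 5]
After op 3 (in_shuffle): [7 4 1 9 6 3 0 8 5 2]
After op 4 (out_shuffle): [7 3 4 0 1 8 9 5 6 2]
After op 5 (in_shuffle): [8 7 9 3 5 4 6 0 2 1]
Card 2 is at position 8.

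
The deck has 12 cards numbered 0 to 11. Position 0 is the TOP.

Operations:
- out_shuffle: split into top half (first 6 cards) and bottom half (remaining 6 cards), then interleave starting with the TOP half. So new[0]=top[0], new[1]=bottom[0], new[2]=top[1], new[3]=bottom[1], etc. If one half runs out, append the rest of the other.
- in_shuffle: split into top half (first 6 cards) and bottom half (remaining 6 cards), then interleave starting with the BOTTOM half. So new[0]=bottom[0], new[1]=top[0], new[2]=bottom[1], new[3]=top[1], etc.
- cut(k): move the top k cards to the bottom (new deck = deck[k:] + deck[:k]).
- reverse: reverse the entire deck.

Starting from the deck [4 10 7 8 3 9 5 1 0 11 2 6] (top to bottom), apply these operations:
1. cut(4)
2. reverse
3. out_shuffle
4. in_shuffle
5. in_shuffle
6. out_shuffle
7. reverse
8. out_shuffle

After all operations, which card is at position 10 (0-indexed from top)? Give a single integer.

After op 1 (cut(4)): [3 9 5 1 0 11 2 6 4 10 7 8]
After op 2 (reverse): [8 7 10 4 6 2 11 0 1 5 9 3]
After op 3 (out_shuffle): [8 11 7 0 10 1 4 5 6 9 2 3]
After op 4 (in_shuffle): [4 8 5 11 6 7 9 0 2 10 3 1]
After op 5 (in_shuffle): [9 4 0 8 2 5 10 11 3 6 1 7]
After op 6 (out_shuffle): [9 10 4 11 0 3 8 6 2 1 5 7]
After op 7 (reverse): [7 5 1 2 6 8 3 0 11 4 10 9]
After op 8 (out_shuffle): [7 3 5 0 1 11 2 4 6 10 8 9]
Position 10: card 8.

Answer: 8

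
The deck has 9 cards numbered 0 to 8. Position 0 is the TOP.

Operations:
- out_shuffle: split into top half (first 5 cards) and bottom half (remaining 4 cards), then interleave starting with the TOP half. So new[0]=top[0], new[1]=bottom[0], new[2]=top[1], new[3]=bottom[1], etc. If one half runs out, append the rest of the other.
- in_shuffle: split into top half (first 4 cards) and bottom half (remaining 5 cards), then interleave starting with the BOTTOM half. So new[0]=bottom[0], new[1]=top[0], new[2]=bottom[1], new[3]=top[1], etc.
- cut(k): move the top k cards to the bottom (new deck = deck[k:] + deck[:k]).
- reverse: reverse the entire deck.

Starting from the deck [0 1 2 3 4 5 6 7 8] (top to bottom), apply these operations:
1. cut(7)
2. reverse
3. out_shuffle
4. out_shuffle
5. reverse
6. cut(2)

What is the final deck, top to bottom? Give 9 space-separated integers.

After op 1 (cut(7)): [7 8 0 1 2 3 4 5 6]
After op 2 (reverse): [6 5 4 3 2 1 0 8 7]
After op 3 (out_shuffle): [6 1 5 0 4 8 3 7 2]
After op 4 (out_shuffle): [6 8 1 3 5 7 0 2 4]
After op 5 (reverse): [4 2 0 7 5 3 1 8 6]
After op 6 (cut(2)): [0 7 5 3 1 8 6 4 2]

Answer: 0 7 5 3 1 8 6 4 2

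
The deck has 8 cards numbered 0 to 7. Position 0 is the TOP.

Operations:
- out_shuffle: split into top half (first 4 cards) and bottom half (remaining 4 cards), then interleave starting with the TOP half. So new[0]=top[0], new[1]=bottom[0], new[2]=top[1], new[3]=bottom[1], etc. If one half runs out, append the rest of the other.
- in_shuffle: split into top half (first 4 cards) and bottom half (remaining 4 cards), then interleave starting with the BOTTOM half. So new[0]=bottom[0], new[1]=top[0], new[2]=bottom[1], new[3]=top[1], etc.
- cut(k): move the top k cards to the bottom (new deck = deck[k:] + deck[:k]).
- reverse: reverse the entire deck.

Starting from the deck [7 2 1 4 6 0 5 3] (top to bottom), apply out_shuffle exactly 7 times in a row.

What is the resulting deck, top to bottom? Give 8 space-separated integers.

Answer: 7 6 2 0 1 5 4 3

Derivation:
After op 1 (out_shuffle): [7 6 2 0 1 5 4 3]
After op 2 (out_shuffle): [7 1 6 5 2 4 0 3]
After op 3 (out_shuffle): [7 2 1 4 6 0 5 3]
After op 4 (out_shuffle): [7 6 2 0 1 5 4 3]
After op 5 (out_shuffle): [7 1 6 5 2 4 0 3]
After op 6 (out_shuffle): [7 2 1 4 6 0 5 3]
After op 7 (out_shuffle): [7 6 2 0 1 5 4 3]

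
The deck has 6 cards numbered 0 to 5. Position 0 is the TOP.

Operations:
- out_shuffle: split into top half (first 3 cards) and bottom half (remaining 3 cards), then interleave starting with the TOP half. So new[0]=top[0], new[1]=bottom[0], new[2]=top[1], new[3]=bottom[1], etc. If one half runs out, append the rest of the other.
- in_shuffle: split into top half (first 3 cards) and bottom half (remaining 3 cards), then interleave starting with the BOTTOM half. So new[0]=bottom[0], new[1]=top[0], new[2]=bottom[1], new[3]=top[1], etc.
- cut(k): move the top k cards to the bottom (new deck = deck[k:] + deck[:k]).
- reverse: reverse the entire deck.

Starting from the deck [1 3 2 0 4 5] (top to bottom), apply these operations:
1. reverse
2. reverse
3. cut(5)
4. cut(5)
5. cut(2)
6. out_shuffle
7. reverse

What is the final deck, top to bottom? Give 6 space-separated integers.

After op 1 (reverse): [5 4 0 2 3 1]
After op 2 (reverse): [1 3 2 0 4 5]
After op 3 (cut(5)): [5 1 3 2 0 4]
After op 4 (cut(5)): [4 5 1 3 2 0]
After op 5 (cut(2)): [1 3 2 0 4 5]
After op 6 (out_shuffle): [1 0 3 4 2 5]
After op 7 (reverse): [5 2 4 3 0 1]

Answer: 5 2 4 3 0 1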